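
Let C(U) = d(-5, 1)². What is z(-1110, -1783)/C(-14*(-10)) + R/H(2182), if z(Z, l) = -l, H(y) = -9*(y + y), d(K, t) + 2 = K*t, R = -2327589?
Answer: 20453441/213836 ≈ 95.650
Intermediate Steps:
d(K, t) = -2 + K*t
H(y) = -18*y
C(U) = 49 (C(U) = (-2 - 5*1)² = (-2 - 5)² = (-7)² = 49)
z(-1110, -1783)/C(-14*(-10)) + R/H(2182) = -1*(-1783)/49 - 2327589/((-18*2182)) = 1783*(1/49) - 2327589/(-39276) = 1783/49 - 2327589*(-1/39276) = 1783/49 + 258621/4364 = 20453441/213836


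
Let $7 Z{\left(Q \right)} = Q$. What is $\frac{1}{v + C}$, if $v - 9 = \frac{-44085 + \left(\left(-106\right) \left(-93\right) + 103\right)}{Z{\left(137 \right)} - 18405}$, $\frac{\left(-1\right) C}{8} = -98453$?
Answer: $\frac{64349}{50683515351} \approx 1.2696 \cdot 10^{-6}$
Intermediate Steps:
$C = 787624$ ($C = \left(-8\right) \left(-98453\right) = 787624$)
$Z{\left(Q \right)} = \frac{Q}{7}$
$v = \frac{698575}{64349}$ ($v = 9 + \frac{-44085 + \left(\left(-106\right) \left(-93\right) + 103\right)}{\frac{1}{7} \cdot 137 - 18405} = 9 + \frac{-44085 + \left(9858 + 103\right)}{\frac{137}{7} - 18405} = 9 + \frac{-44085 + 9961}{- \frac{128698}{7}} = 9 - - \frac{119434}{64349} = 9 + \frac{119434}{64349} = \frac{698575}{64349} \approx 10.856$)
$\frac{1}{v + C} = \frac{1}{\frac{698575}{64349} + 787624} = \frac{1}{\frac{50683515351}{64349}} = \frac{64349}{50683515351}$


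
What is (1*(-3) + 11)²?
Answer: 64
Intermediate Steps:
(1*(-3) + 11)² = (-3 + 11)² = 8² = 64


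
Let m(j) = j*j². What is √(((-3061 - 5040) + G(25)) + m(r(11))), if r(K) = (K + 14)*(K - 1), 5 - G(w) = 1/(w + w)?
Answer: √1561690398/10 ≈ 3951.8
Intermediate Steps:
G(w) = 5 - 1/(2*w) (G(w) = 5 - 1/(w + w) = 5 - 1/(2*w))
r(K) = (-1 + K)*(14 + K) (r(K) = (14 + K)*(-1 + K) = (-1 + K)*(14 + K))
m(j) = j³
√(((-3061 - 5040) + G(25)) + m(r(11))) = √(((-3061 - 5040) + (5 - ½/25)) + (-14 + 11² + 13*11)³) = √((-8101 + (5 - ½*1/25)) + (-14 + 121 + 143)³) = √((-8101 + (5 - 1/50)) + 250³) = √((-8101 + 249/50) + 15625000) = √(-404801/50 + 15625000) = √(780845199/50) = √1561690398/10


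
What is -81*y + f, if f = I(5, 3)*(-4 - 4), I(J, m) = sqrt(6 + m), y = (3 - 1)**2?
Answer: -348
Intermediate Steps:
y = 4 (y = 2**2 = 4)
f = -24 (f = sqrt(6 + 3)*(-4 - 4) = sqrt(9)*(-8) = 3*(-8) = -24)
-81*y + f = -81*4 - 24 = -324 - 24 = -348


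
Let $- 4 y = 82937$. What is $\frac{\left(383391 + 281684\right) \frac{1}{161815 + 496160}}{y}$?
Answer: $- \frac{106412}{2182818903} \approx -4.875 \cdot 10^{-5}$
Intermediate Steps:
$y = - \frac{82937}{4}$ ($y = \left(- \frac{1}{4}\right) 82937 = - \frac{82937}{4} \approx -20734.0$)
$\frac{\left(383391 + 281684\right) \frac{1}{161815 + 496160}}{y} = \frac{\left(383391 + 281684\right) \frac{1}{161815 + 496160}}{- \frac{82937}{4}} = \frac{665075}{657975} \left(- \frac{4}{82937}\right) = 665075 \cdot \frac{1}{657975} \left(- \frac{4}{82937}\right) = \frac{26603}{26319} \left(- \frac{4}{82937}\right) = - \frac{106412}{2182818903}$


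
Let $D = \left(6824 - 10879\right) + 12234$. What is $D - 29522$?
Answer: $-21343$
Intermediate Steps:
$D = 8179$ ($D = -4055 + 12234 = 8179$)
$D - 29522 = 8179 - 29522 = -21343$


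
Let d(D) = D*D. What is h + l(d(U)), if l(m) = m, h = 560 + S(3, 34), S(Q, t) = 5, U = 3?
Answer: 574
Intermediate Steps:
h = 565 (h = 560 + 5 = 565)
d(D) = D²
h + l(d(U)) = 565 + 3² = 565 + 9 = 574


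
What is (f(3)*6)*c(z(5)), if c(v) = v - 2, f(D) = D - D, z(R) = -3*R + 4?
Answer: 0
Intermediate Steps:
z(R) = 4 - 3*R
f(D) = 0
c(v) = -2 + v
(f(3)*6)*c(z(5)) = (0*6)*(-2 + (4 - 3*5)) = 0*(-2 + (4 - 15)) = 0*(-2 - 11) = 0*(-13) = 0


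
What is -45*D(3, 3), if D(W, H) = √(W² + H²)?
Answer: -135*√2 ≈ -190.92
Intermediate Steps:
D(W, H) = √(H² + W²)
-45*D(3, 3) = -45*√(3² + 3²) = -45*√(9 + 9) = -135*√2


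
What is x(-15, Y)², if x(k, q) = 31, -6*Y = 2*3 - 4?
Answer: 961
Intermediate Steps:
Y = -⅓ (Y = -(2*3 - 4)/6 = -(6 - 4)/6 = -⅙*2 = -⅓ ≈ -0.33333)
x(-15, Y)² = 31² = 961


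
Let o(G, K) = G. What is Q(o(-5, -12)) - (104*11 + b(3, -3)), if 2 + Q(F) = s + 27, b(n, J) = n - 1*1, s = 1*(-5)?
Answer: -1126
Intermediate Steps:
s = -5
b(n, J) = -1 + n (b(n, J) = n - 1 = -1 + n)
Q(F) = 20 (Q(F) = -2 + (-5 + 27) = -2 + 22 = 20)
Q(o(-5, -12)) - (104*11 + b(3, -3)) = 20 - (104*11 + (-1 + 3)) = 20 - (1144 + 2) = 20 - 1*1146 = 20 - 1146 = -1126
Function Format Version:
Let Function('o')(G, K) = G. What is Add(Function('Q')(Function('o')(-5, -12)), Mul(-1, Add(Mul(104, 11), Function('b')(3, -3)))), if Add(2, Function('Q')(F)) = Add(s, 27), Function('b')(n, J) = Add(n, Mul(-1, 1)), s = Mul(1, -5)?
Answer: -1126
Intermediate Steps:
s = -5
Function('b')(n, J) = Add(-1, n) (Function('b')(n, J) = Add(n, -1) = Add(-1, n))
Function('Q')(F) = 20 (Function('Q')(F) = Add(-2, Add(-5, 27)) = Add(-2, 22) = 20)
Add(Function('Q')(Function('o')(-5, -12)), Mul(-1, Add(Mul(104, 11), Function('b')(3, -3)))) = Add(20, Mul(-1, Add(Mul(104, 11), Add(-1, 3)))) = Add(20, Mul(-1, Add(1144, 2))) = Add(20, Mul(-1, 1146)) = Add(20, -1146) = -1126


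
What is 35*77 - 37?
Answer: 2658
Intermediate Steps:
35*77 - 37 = 2695 - 37 = 2658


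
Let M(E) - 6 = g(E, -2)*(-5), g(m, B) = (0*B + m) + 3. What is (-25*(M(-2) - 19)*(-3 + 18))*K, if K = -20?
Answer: -135000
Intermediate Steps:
g(m, B) = 3 + m (g(m, B) = (0 + m) + 3 = m + 3 = 3 + m)
M(E) = -9 - 5*E (M(E) = 6 + (3 + E)*(-5) = 6 + (-15 - 5*E) = -9 - 5*E)
(-25*(M(-2) - 19)*(-3 + 18))*K = -25*((-9 - 5*(-2)) - 19)*(-3 + 18)*(-20) = -25*((-9 + 10) - 19)*15*(-20) = -25*(1 - 19)*15*(-20) = -(-450)*15*(-20) = -25*(-270)*(-20) = 6750*(-20) = -135000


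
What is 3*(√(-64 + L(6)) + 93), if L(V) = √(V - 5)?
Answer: 279 + 9*I*√7 ≈ 279.0 + 23.812*I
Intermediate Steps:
L(V) = √(-5 + V)
3*(√(-64 + L(6)) + 93) = 3*(√(-64 + √(-5 + 6)) + 93) = 3*(√(-64 + √1) + 93) = 3*(√(-64 + 1) + 93) = 3*(√(-63) + 93) = 3*(3*I*√7 + 93) = 3*(93 + 3*I*√7) = 279 + 9*I*√7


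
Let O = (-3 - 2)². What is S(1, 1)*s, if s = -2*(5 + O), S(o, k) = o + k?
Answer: -120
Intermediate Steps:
O = 25 (O = (-5)² = 25)
S(o, k) = k + o
s = -60 (s = -2*(5 + 25) = -2*30 = -60)
S(1, 1)*s = (1 + 1)*(-60) = 2*(-60) = -120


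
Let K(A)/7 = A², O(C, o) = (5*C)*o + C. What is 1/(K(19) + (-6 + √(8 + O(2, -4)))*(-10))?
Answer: 2587/6695569 + 10*I*√30/6695569 ≈ 0.00038638 + 8.1804e-6*I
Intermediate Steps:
O(C, o) = C + 5*C*o (O(C, o) = 5*C*o + C = C + 5*C*o)
K(A) = 7*A²
1/(K(19) + (-6 + √(8 + O(2, -4)))*(-10)) = 1/(7*19² + (-6 + √(8 + 2*(1 + 5*(-4))))*(-10)) = 1/(7*361 + (-6 + √(8 + 2*(1 - 20)))*(-10)) = 1/(2527 + (-6 + √(8 + 2*(-19)))*(-10)) = 1/(2527 + (-6 + √(8 - 38))*(-10)) = 1/(2527 + (-6 + √(-30))*(-10)) = 1/(2527 + (-6 + I*√30)*(-10)) = 1/(2527 + (60 - 10*I*√30)) = 1/(2587 - 10*I*√30)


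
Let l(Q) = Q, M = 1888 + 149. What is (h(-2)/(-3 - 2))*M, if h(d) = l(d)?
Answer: 4074/5 ≈ 814.80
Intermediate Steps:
M = 2037
h(d) = d
(h(-2)/(-3 - 2))*M = (-2/(-3 - 2))*2037 = (-2/(-5))*2037 = -1/5*(-2)*2037 = (2/5)*2037 = 4074/5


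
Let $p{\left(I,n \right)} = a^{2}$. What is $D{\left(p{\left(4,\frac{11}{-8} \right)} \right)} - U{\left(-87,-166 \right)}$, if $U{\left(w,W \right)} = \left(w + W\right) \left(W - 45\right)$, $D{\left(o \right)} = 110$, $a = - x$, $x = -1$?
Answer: $-53273$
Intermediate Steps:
$a = 1$ ($a = \left(-1\right) \left(-1\right) = 1$)
$p{\left(I,n \right)} = 1$ ($p{\left(I,n \right)} = 1^{2} = 1$)
$U{\left(w,W \right)} = \left(-45 + W\right) \left(W + w\right)$ ($U{\left(w,W \right)} = \left(W + w\right) \left(-45 + W\right) = \left(-45 + W\right) \left(W + w\right)$)
$D{\left(p{\left(4,\frac{11}{-8} \right)} \right)} - U{\left(-87,-166 \right)} = 110 - \left(\left(-166\right)^{2} - -7470 - -3915 - -14442\right) = 110 - \left(27556 + 7470 + 3915 + 14442\right) = 110 - 53383 = -53273$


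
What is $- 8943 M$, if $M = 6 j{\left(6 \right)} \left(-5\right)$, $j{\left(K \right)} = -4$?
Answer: $-1073160$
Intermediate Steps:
$M = 120$ ($M = 6 \left(-4\right) \left(-5\right) = \left(-24\right) \left(-5\right) = 120$)
$- 8943 M = \left(-8943\right) 120 = -1073160$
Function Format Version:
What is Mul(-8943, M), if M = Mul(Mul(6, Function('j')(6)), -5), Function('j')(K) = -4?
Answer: -1073160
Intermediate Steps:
M = 120 (M = Mul(Mul(6, -4), -5) = Mul(-24, -5) = 120)
Mul(-8943, M) = Mul(-8943, 120) = -1073160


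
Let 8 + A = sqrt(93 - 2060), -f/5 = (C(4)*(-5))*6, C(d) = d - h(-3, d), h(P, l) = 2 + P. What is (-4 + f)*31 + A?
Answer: 23118 + I*sqrt(1967) ≈ 23118.0 + 44.351*I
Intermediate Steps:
C(d) = 1 + d (C(d) = d - (2 - 3) = d - 1*(-1) = d + 1 = 1 + d)
f = 750 (f = -5*(1 + 4)*(-5)*6 = -5*5*(-5)*6 = -(-125)*6 = -5*(-150) = 750)
A = -8 + I*sqrt(1967) (A = -8 + sqrt(93 - 2060) = -8 + sqrt(-1967) = -8 + I*sqrt(1967) ≈ -8.0 + 44.351*I)
(-4 + f)*31 + A = (-4 + 750)*31 + (-8 + I*sqrt(1967)) = 746*31 + (-8 + I*sqrt(1967)) = 23126 + (-8 + I*sqrt(1967)) = 23118 + I*sqrt(1967)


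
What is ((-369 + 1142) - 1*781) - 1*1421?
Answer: -1429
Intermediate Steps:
((-369 + 1142) - 1*781) - 1*1421 = (773 - 781) - 1421 = -8 - 1421 = -1429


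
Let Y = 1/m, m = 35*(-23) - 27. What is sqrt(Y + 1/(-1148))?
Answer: 3*I*sqrt(205205)/29848 ≈ 0.04553*I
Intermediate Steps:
m = -832 (m = -805 - 27 = -832)
Y = -1/832 (Y = 1/(-832) = -1/832 ≈ -0.0012019)
sqrt(Y + 1/(-1148)) = sqrt(-1/832 + 1/(-1148)) = sqrt(-1/832 - 1/1148) = sqrt(-495/238784) = 3*I*sqrt(205205)/29848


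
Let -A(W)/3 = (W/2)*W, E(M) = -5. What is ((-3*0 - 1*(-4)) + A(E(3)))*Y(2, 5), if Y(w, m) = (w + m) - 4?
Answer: -201/2 ≈ -100.50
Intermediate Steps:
Y(w, m) = -4 + m + w (Y(w, m) = (m + w) - 4 = -4 + m + w)
A(W) = -3*W²/2 (A(W) = -3*W/2*W = -3*W²/2)
((-3*0 - 1*(-4)) + A(E(3)))*Y(2, 5) = ((-3*0 - 1*(-4)) - 3/2*(-5)²)*(-4 + 5 + 2) = ((0 + 4) - 3/2*25)*3 = (4 - 75/2)*3 = -67/2*3 = -201/2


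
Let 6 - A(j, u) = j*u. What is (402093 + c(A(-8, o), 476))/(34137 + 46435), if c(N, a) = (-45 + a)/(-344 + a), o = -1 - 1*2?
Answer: 53076707/10635504 ≈ 4.9905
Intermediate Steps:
o = -3 (o = -1 - 2 = -3)
A(j, u) = 6 - j*u
c(N, a) = (-45 + a)/(-344 + a)
(402093 + c(A(-8, o), 476))/(34137 + 46435) = (402093 + (-45 + 476)/(-344 + 476))/(34137 + 46435) = (402093 + 431/132)/80572 = (402093 + (1/132)*431)*(1/80572) = (402093 + 431/132)*(1/80572) = (53076707/132)*(1/80572) = 53076707/10635504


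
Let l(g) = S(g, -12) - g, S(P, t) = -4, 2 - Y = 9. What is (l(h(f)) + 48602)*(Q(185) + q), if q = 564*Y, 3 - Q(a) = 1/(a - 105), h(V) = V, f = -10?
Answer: -958795838/5 ≈ -1.9176e+8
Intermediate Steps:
Y = -7 (Y = 2 - 1*9 = 2 - 9 = -7)
Q(a) = 3 - 1/(-105 + a) (Q(a) = 3 - 1/(a - 105) = 3 - 1/(-105 + a))
l(g) = -4 - g
q = -3948 (q = 564*(-7) = -3948)
(l(h(f)) + 48602)*(Q(185) + q) = ((-4 - 1*(-10)) + 48602)*((-316 + 3*185)/(-105 + 185) - 3948) = ((-4 + 10) + 48602)*((-316 + 555)/80 - 3948) = (6 + 48602)*((1/80)*239 - 3948) = 48608*(239/80 - 3948) = 48608*(-315601/80) = -958795838/5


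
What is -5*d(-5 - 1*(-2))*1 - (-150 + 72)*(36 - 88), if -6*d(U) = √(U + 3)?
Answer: -4056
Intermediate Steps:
d(U) = -√(3 + U)/6 (d(U) = -√(U + 3)/6 = -√(3 + U)/6)
-5*d(-5 - 1*(-2))*1 - (-150 + 72)*(36 - 88) = -(-5)*√(3 + (-5 - 1*(-2)))/6*1 - (-150 + 72)*(36 - 88) = -(-5)*√(3 + (-5 + 2))/6*1 - (-78)*(-52) = -(-5)*√(3 - 3)/6*1 - 1*4056 = -(-5)*√0/6*1 - 4056 = -(-5)*0/6*1 - 4056 = -5*0*1 - 4056 = 0*1 - 4056 = 0 - 4056 = -4056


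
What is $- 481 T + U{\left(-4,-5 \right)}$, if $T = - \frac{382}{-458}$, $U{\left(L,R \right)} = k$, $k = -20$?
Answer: $- \frac{96451}{229} \approx -421.18$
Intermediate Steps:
$U{\left(L,R \right)} = -20$
$T = \frac{191}{229}$ ($T = \left(-382\right) \left(- \frac{1}{458}\right) = \frac{191}{229} \approx 0.83406$)
$- 481 T + U{\left(-4,-5 \right)} = \left(-481\right) \frac{191}{229} - 20 = - \frac{91871}{229} - 20 = - \frac{96451}{229}$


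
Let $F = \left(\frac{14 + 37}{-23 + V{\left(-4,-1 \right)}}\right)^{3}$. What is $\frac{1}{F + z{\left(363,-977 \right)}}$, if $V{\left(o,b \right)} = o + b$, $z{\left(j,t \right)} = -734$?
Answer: $- \frac{21952}{16245419} \approx -0.0013513$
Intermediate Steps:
$V{\left(o,b \right)} = b + o$
$F = - \frac{132651}{21952}$ ($F = \left(\frac{14 + 37}{-23 - 5}\right)^{3} = \left(\frac{51}{-23 - 5}\right)^{3} = \left(\frac{51}{-28}\right)^{3} = \left(51 \left(- \frac{1}{28}\right)\right)^{3} = \left(- \frac{51}{28}\right)^{3} = - \frac{132651}{21952} \approx -6.0428$)
$\frac{1}{F + z{\left(363,-977 \right)}} = \frac{1}{- \frac{132651}{21952} - 734} = \frac{1}{- \frac{16245419}{21952}} = - \frac{21952}{16245419}$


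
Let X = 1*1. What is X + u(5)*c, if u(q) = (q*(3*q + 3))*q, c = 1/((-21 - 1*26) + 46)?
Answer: -449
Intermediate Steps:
X = 1
c = -1 (c = 1/((-21 - 26) + 46) = 1/(-47 + 46) = 1/(-1) = -1)
u(q) = q²*(3 + 3*q) (u(q) = (q*(3 + 3*q))*q = q²*(3 + 3*q))
X + u(5)*c = 1 + (3*5²*(1 + 5))*(-1) = 1 + (3*25*6)*(-1) = 1 + 450*(-1) = 1 - 450 = -449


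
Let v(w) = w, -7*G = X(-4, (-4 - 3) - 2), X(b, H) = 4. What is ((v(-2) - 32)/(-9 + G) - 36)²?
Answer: 4726276/4489 ≈ 1052.9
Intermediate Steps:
G = -4/7 (G = -⅐*4 = -4/7 ≈ -0.57143)
((v(-2) - 32)/(-9 + G) - 36)² = ((-2 - 32)/(-9 - 4/7) - 36)² = (-34/(-67/7) - 36)² = (-34*(-7/67) - 36)² = (238/67 - 36)² = (-2174/67)² = 4726276/4489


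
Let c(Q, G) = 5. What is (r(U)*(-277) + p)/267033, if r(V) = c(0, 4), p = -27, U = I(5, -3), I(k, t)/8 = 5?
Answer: -1412/267033 ≈ -0.0052877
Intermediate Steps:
I(k, t) = 40 (I(k, t) = 8*5 = 40)
U = 40
r(V) = 5
(r(U)*(-277) + p)/267033 = (5*(-277) - 27)/267033 = (-1385 - 27)*(1/267033) = -1412*1/267033 = -1412/267033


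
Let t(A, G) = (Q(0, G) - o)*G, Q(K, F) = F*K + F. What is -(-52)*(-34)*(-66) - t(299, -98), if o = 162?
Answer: 91208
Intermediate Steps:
Q(K, F) = F + F*K
t(A, G) = G*(-162 + G) (t(A, G) = (G*(1 + 0) - 1*162)*G = (G*1 - 162)*G = (G - 162)*G = (-162 + G)*G = G*(-162 + G))
-(-52)*(-34)*(-66) - t(299, -98) = -(-52)*(-34)*(-66) - (-98)*(-162 - 98) = -52*34*(-66) - (-98)*(-260) = -1768*(-66) - 1*25480 = 116688 - 25480 = 91208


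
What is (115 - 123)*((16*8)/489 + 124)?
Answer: -486112/489 ≈ -994.09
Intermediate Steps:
(115 - 123)*((16*8)/489 + 124) = -8*(128*(1/489) + 124) = -8*(128/489 + 124) = -8*60764/489 = -486112/489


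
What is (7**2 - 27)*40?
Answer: 880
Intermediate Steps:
(7**2 - 27)*40 = (49 - 27)*40 = 22*40 = 880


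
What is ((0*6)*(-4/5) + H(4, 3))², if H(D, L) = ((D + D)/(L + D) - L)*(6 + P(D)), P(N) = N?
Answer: 16900/49 ≈ 344.90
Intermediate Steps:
H(D, L) = (6 + D)*(-L + 2*D/(D + L)) (H(D, L) = ((D + D)/(L + D) - L)*(6 + D) = ((2*D)/(D + L) - L)*(6 + D) = (2*D/(D + L) - L)*(6 + D) = (-L + 2*D/(D + L))*(6 + D) = (6 + D)*(-L + 2*D/(D + L)))
((0*6)*(-4/5) + H(4, 3))² = ((0*6)*(-4/5) + (-6*3² + 2*4² + 12*4 - 1*4*3² - 1*3*4² - 6*4*3)/(4 + 3))² = (0*(-4*⅕) + (-6*9 + 2*16 + 48 - 1*4*9 - 1*3*16 - 72)/7)² = (0*(-⅘) + (-54 + 32 + 48 - 36 - 48 - 72)/7)² = (0 + (⅐)*(-130))² = (0 - 130/7)² = (-130/7)² = 16900/49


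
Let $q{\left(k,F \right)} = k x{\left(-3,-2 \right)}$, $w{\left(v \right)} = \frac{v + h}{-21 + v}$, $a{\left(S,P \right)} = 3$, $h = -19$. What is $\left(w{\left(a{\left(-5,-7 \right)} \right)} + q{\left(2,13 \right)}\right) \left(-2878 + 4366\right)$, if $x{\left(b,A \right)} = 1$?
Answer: $\frac{12896}{3} \approx 4298.7$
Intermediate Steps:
$w{\left(v \right)} = \frac{-19 + v}{-21 + v}$ ($w{\left(v \right)} = \frac{v - 19}{-21 + v} = \frac{-19 + v}{-21 + v}$)
$q{\left(k,F \right)} = k$ ($q{\left(k,F \right)} = k 1 = k$)
$\left(w{\left(a{\left(-5,-7 \right)} \right)} + q{\left(2,13 \right)}\right) \left(-2878 + 4366\right) = \left(\frac{-19 + 3}{-21 + 3} + 2\right) \left(-2878 + 4366\right) = \left(\frac{1}{-18} \left(-16\right) + 2\right) 1488 = \left(\left(- \frac{1}{18}\right) \left(-16\right) + 2\right) 1488 = \left(\frac{8}{9} + 2\right) 1488 = \frac{26}{9} \cdot 1488 = \frac{12896}{3}$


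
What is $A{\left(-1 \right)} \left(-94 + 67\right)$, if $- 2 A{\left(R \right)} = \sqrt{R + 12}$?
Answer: $\frac{27 \sqrt{11}}{2} \approx 44.774$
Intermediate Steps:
$A{\left(R \right)} = - \frac{\sqrt{12 + R}}{2}$ ($A{\left(R \right)} = - \frac{\sqrt{R + 12}}{2} = - \frac{\sqrt{12 + R}}{2}$)
$A{\left(-1 \right)} \left(-94 + 67\right) = - \frac{\sqrt{12 - 1}}{2} \left(-94 + 67\right) = - \frac{\sqrt{11}}{2} \left(-27\right) = \frac{27 \sqrt{11}}{2}$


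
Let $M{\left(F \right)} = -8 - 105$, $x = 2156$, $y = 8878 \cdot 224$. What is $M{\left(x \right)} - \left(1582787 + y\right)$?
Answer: $-3571572$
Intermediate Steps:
$y = 1988672$
$M{\left(F \right)} = -113$ ($M{\left(F \right)} = -8 - 105 = -113$)
$M{\left(x \right)} - \left(1582787 + y\right) = -113 - 3571459 = -3571572$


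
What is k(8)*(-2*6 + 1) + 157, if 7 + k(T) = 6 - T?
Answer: 256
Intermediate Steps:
k(T) = -1 - T (k(T) = -7 + (6 - T) = -1 - T)
k(8)*(-2*6 + 1) + 157 = (-1 - 1*8)*(-2*6 + 1) + 157 = (-1 - 8)*(-12 + 1) + 157 = -9*(-11) + 157 = 99 + 157 = 256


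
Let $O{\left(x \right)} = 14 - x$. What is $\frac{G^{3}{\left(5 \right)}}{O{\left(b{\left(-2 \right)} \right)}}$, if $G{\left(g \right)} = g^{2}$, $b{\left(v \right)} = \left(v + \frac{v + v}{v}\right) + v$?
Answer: $\frac{15625}{16} \approx 976.56$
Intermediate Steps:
$b{\left(v \right)} = 2 + 2 v$ ($b{\left(v \right)} = \left(v + \frac{2 v}{v}\right) + v = \left(v + 2\right) + v = \left(2 + v\right) + v = 2 + 2 v$)
$\frac{G^{3}{\left(5 \right)}}{O{\left(b{\left(-2 \right)} \right)}} = \frac{\left(5^{2}\right)^{3}}{14 - \left(2 + 2 \left(-2\right)\right)} = \frac{25^{3}}{14 - \left(2 - 4\right)} = \frac{15625}{14 - -2} = \frac{15625}{14 + 2} = \frac{15625}{16}$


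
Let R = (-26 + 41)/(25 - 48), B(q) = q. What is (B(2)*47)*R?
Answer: -1410/23 ≈ -61.304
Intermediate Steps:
R = -15/23 (R = 15/(-23) = 15*(-1/23) = -15/23 ≈ -0.65217)
(B(2)*47)*R = (2*47)*(-15/23) = 94*(-15/23) = -1410/23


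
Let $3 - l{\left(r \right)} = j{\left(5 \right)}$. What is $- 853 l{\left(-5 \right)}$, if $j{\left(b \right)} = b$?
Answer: $1706$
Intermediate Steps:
$l{\left(r \right)} = -2$ ($l{\left(r \right)} = 3 - 5 = -2$)
$- 853 l{\left(-5 \right)} = \left(-853\right) \left(-2\right) = 1706$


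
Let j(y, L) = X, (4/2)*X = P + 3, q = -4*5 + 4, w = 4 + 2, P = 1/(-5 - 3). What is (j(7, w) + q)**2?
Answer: 54289/256 ≈ 212.07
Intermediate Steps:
P = -1/8 (P = 1/(-8) = -1/8 ≈ -0.12500)
w = 6
q = -16 (q = -20 + 4 = -16)
X = 23/16 (X = (-1/8 + 3)/2 = (1/2)*(23/8) = 23/16 ≈ 1.4375)
j(y, L) = 23/16
(j(7, w) + q)**2 = (23/16 - 16)**2 = (-233/16)**2 = 54289/256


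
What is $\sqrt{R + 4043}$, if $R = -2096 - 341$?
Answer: $\sqrt{1606} \approx 40.075$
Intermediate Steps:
$R = -2437$
$\sqrt{R + 4043} = \sqrt{-2437 + 4043} = \sqrt{1606}$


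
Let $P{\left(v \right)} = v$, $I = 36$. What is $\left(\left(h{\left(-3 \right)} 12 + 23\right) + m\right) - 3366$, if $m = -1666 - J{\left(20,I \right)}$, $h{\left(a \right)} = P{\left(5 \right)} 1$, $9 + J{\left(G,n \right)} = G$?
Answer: $-4960$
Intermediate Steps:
$J{\left(G,n \right)} = -9 + G$
$h{\left(a \right)} = 5$ ($h{\left(a \right)} = 5 \cdot 1 = 5$)
$m = -1677$ ($m = -1666 - \left(-9 + 20\right) = -1666 - 11 = -1677$)
$\left(\left(h{\left(-3 \right)} 12 + 23\right) + m\right) - 3366 = \left(\left(5 \cdot 12 + 23\right) - 1677\right) - 3366 = \left(\left(60 + 23\right) - 1677\right) - 3366 = \left(83 - 1677\right) - 3366 = -1594 - 3366 = -4960$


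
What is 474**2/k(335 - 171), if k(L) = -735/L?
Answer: -12282288/245 ≈ -50132.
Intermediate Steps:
474**2/k(335 - 171) = 474**2/((-735/(335 - 171))) = 224676/((-735/164)) = 224676/((-735*1/164)) = 224676/(-735/164) = 224676*(-164/735) = -12282288/245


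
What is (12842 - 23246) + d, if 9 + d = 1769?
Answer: -8644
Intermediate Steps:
d = 1760 (d = -9 + 1769 = 1760)
(12842 - 23246) + d = (12842 - 23246) + 1760 = -10404 + 1760 = -8644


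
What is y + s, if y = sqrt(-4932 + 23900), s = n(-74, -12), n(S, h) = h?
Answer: -12 + 2*sqrt(4742) ≈ 125.72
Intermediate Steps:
s = -12
y = 2*sqrt(4742) (y = sqrt(18968) = 2*sqrt(4742) ≈ 137.72)
y + s = 2*sqrt(4742) - 12 = -12 + 2*sqrt(4742)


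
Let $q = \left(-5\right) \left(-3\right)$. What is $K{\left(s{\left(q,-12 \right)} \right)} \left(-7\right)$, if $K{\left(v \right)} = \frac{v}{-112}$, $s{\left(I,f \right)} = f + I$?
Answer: $\frac{3}{16} \approx 0.1875$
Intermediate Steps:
$q = 15$
$s{\left(I,f \right)} = I + f$
$K{\left(v \right)} = - \frac{v}{112}$ ($K{\left(v \right)} = v \left(- \frac{1}{112}\right) = - \frac{v}{112}$)
$K{\left(s{\left(q,-12 \right)} \right)} \left(-7\right) = - \frac{15 - 12}{112} \left(-7\right) = \left(- \frac{1}{112}\right) 3 \left(-7\right) = \left(- \frac{3}{112}\right) \left(-7\right) = \frac{3}{16}$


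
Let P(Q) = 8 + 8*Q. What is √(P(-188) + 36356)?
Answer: 2*√8715 ≈ 186.71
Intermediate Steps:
√(P(-188) + 36356) = √((8 + 8*(-188)) + 36356) = √((8 - 1504) + 36356) = √(-1496 + 36356) = √34860 = 2*√8715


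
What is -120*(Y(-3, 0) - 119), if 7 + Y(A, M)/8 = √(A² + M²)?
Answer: 18120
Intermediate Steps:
Y(A, M) = -56 + 8*√(A² + M²)
-120*(Y(-3, 0) - 119) = -120*((-56 + 8*√((-3)² + 0²)) - 119) = -120*((-56 + 8*√(9 + 0)) - 119) = -120*((-56 + 8*√9) - 119) = -120*((-56 + 8*3) - 119) = -120*((-56 + 24) - 119) = -120*(-32 - 119) = -120*(-151) = 18120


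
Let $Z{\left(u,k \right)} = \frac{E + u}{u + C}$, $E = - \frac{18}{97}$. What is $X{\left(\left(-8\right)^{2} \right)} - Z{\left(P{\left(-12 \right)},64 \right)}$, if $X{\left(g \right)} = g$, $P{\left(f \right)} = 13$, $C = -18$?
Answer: $\frac{32283}{485} \approx 66.563$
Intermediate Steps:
$E = - \frac{18}{97}$ ($E = \left(-18\right) \frac{1}{97} = - \frac{18}{97} \approx -0.18557$)
$Z{\left(u,k \right)} = \frac{- \frac{18}{97} + u}{-18 + u}$ ($Z{\left(u,k \right)} = \frac{- \frac{18}{97} + u}{u - 18} = \frac{- \frac{18}{97} + u}{-18 + u}$)
$X{\left(\left(-8\right)^{2} \right)} - Z{\left(P{\left(-12 \right)},64 \right)} = \left(-8\right)^{2} - \frac{- \frac{18}{97} + 13}{-18 + 13} = 64 - \frac{1}{-5} \cdot \frac{1243}{97} = 64 - \left(- \frac{1}{5}\right) \frac{1243}{97} = 64 - - \frac{1243}{485} = 64 + \frac{1243}{485} = \frac{32283}{485}$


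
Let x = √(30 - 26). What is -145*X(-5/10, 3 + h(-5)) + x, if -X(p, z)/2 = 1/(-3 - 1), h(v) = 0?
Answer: -141/2 ≈ -70.500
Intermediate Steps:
x = 2 (x = √4 = 2)
X(p, z) = ½ (X(p, z) = -2/(-3 - 1) = -2/(-4) = -2*(-¼) = ½)
-145*X(-5/10, 3 + h(-5)) + x = -145*½ + 2 = -145/2 + 2 = -141/2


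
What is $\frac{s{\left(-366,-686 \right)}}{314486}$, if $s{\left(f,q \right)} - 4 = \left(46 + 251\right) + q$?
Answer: $- \frac{385}{314486} \approx -0.0012242$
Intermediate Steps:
$s{\left(f,q \right)} = 301 + q$ ($s{\left(f,q \right)} = 4 + \left(\left(46 + 251\right) + q\right) = 4 + \left(297 + q\right) = 301 + q$)
$\frac{s{\left(-366,-686 \right)}}{314486} = \frac{301 - 686}{314486} = \left(-385\right) \frac{1}{314486} = - \frac{385}{314486}$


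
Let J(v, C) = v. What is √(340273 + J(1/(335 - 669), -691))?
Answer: 9*√468635734/334 ≈ 583.33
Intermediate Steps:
√(340273 + J(1/(335 - 669), -691)) = √(340273 + 1/(335 - 669)) = √(340273 + 1/(-334)) = √(340273 - 1/334) = √(113651181/334) = 9*√468635734/334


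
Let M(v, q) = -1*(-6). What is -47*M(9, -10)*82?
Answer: -23124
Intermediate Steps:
M(v, q) = 6
-47*M(9, -10)*82 = -47*6*82 = -282*82 = -23124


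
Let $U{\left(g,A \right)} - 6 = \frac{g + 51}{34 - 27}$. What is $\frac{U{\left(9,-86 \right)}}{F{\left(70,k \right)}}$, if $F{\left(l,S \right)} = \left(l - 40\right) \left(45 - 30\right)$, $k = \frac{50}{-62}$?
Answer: $\frac{17}{525} \approx 0.032381$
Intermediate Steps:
$U{\left(g,A \right)} = \frac{93}{7} + \frac{g}{7}$ ($U{\left(g,A \right)} = 6 + \frac{g + 51}{34 - 27} = 6 + \frac{51 + g}{7} = 6 + \left(51 + g\right) \frac{1}{7} = 6 + \left(\frac{51}{7} + \frac{g}{7}\right) = \frac{93}{7} + \frac{g}{7}$)
$k = - \frac{25}{31}$ ($k = 50 \left(- \frac{1}{62}\right) = - \frac{25}{31} \approx -0.80645$)
$F{\left(l,S \right)} = -600 + 15 l$ ($F{\left(l,S \right)} = \left(-40 + l\right) 15 = -600 + 15 l$)
$\frac{U{\left(9,-86 \right)}}{F{\left(70,k \right)}} = \frac{\frac{93}{7} + \frac{1}{7} \cdot 9}{-600 + 15 \cdot 70} = \frac{\frac{93}{7} + \frac{9}{7}}{-600 + 1050} = \frac{102}{7 \cdot 450} = \frac{102}{7} \cdot \frac{1}{450} = \frac{17}{525}$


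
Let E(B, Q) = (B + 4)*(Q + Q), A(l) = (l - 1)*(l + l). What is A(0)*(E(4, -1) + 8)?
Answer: 0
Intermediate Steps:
A(l) = 2*l*(-1 + l) (A(l) = (-1 + l)*(2*l) = 2*l*(-1 + l))
E(B, Q) = 2*Q*(4 + B) (E(B, Q) = (4 + B)*(2*Q) = 2*Q*(4 + B))
A(0)*(E(4, -1) + 8) = (2*0*(-1 + 0))*(2*(-1)*(4 + 4) + 8) = (2*0*(-1))*(2*(-1)*8 + 8) = 0*(-16 + 8) = 0*(-8) = 0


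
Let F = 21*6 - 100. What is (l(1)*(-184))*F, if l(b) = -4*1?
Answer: 19136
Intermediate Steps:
l(b) = -4
F = 26 (F = 126 - 100 = 26)
(l(1)*(-184))*F = -4*(-184)*26 = 736*26 = 19136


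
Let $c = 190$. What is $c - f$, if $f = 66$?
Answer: $124$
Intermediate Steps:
$c - f = 190 - 66 = 124$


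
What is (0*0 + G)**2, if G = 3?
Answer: 9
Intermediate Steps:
(0*0 + G)**2 = (0*0 + 3)**2 = (0 + 3)**2 = 3**2 = 9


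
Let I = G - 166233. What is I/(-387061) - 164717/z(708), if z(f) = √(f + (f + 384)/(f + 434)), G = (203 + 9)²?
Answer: 121289/387061 - 164717*√231148794/404814 ≈ -6186.0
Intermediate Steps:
G = 44944 (G = 212² = 44944)
z(f) = √(f + (384 + f)/(434 + f))
I = -121289 (I = 44944 - 166233 = -121289)
I/(-387061) - 164717/z(708) = -121289/(-387061) - 164717*√(434 + 708)/√(384 + 708 + 708*(434 + 708)) = -121289*(-1/387061) - 164717*√1142/√(384 + 708 + 708*1142) = 121289/387061 - 164717*√1142/√(384 + 708 + 808536) = 121289/387061 - 164717*√231148794/404814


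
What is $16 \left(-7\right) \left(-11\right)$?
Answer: $1232$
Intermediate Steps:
$16 \left(-7\right) \left(-11\right) = \left(-112\right) \left(-11\right) = 1232$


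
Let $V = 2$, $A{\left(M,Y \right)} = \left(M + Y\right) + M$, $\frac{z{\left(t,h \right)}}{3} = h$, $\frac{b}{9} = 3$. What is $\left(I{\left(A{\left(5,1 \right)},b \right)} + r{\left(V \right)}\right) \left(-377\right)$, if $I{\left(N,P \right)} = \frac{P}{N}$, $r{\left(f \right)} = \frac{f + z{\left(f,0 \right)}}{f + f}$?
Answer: $- \frac{24505}{22} \approx -1113.9$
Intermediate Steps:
$b = 27$ ($b = 9 \cdot 3 = 27$)
$z{\left(t,h \right)} = 3 h$
$A{\left(M,Y \right)} = Y + 2 M$
$r{\left(f \right)} = \frac{1}{2}$ ($r{\left(f \right)} = \frac{f + 3 \cdot 0}{f + f} = \frac{f + 0}{2 f} = f \frac{1}{2 f} = \frac{1}{2}$)
$\left(I{\left(A{\left(5,1 \right)},b \right)} + r{\left(V \right)}\right) \left(-377\right) = \left(\frac{27}{1 + 2 \cdot 5} + \frac{1}{2}\right) \left(-377\right) = \left(\frac{27}{1 + 10} + \frac{1}{2}\right) \left(-377\right) = \left(\frac{27}{11} + \frac{1}{2}\right) \left(-377\right) = \frac{65}{22} \left(-377\right) = - \frac{24505}{22}$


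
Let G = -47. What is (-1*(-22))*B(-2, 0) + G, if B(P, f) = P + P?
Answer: -135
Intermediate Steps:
B(P, f) = 2*P
(-1*(-22))*B(-2, 0) + G = (-1*(-22))*(2*(-2)) - 47 = 22*(-4) - 47 = -88 - 47 = -135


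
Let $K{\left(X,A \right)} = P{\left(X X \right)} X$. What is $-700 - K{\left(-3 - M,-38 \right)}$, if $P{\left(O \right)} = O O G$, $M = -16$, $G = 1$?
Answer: $-371993$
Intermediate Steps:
$P{\left(O \right)} = O^{2}$ ($P{\left(O \right)} = O O 1 = O^{2} \cdot 1 = O^{2}$)
$K{\left(X,A \right)} = X^{5}$ ($K{\left(X,A \right)} = \left(X X\right)^{2} X = \left(X^{2}\right)^{2} X = X^{4} X = X^{5}$)
$-700 - K{\left(-3 - M,-38 \right)} = -700 - \left(-3 - -16\right)^{5} = -700 - \left(-3 + 16\right)^{5} = -700 - 13^{5} = -700 - 371293 = -371993$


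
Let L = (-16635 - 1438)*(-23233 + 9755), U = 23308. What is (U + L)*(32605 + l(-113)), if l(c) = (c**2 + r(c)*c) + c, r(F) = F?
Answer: 14136758052060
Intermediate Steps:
L = 243587894 (L = -18073*(-13478) = 243587894)
l(c) = c + 2*c**2 (l(c) = (c**2 + c*c) + c = (c**2 + c**2) + c = 2*c**2 + c = c + 2*c**2)
(U + L)*(32605 + l(-113)) = (23308 + 243587894)*(32605 - 113*(1 + 2*(-113))) = 243611202*(32605 - 113*(1 - 226)) = 243611202*(32605 - 113*(-225)) = 243611202*(32605 + 25425) = 243611202*58030 = 14136758052060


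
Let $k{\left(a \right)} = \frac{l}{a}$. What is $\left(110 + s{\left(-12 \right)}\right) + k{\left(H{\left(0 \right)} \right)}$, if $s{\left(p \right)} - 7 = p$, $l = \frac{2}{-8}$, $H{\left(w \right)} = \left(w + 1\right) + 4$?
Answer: $\frac{2099}{20} \approx 104.95$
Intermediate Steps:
$H{\left(w \right)} = 5 + w$ ($H{\left(w \right)} = \left(1 + w\right) + 4 = 5 + w$)
$l = - \frac{1}{4}$ ($l = 2 \left(- \frac{1}{8}\right) = - \frac{1}{4} \approx -0.25$)
$s{\left(p \right)} = 7 + p$
$k{\left(a \right)} = - \frac{1}{4 a}$
$\left(110 + s{\left(-12 \right)}\right) + k{\left(H{\left(0 \right)} \right)} = \left(110 + \left(7 - 12\right)\right) - \frac{1}{4 \left(5 + 0\right)} = \left(110 - 5\right) - \frac{1}{4 \cdot 5} = 105 - \frac{1}{20} = \frac{2099}{20}$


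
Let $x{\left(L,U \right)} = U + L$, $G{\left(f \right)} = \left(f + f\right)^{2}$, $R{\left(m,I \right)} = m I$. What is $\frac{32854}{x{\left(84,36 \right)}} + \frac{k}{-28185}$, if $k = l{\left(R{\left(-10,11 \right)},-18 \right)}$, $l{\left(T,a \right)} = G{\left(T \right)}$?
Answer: $\frac{30672733}{112740} \approx 272.07$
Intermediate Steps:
$R{\left(m,I \right)} = I m$
$G{\left(f \right)} = 4 f^{2}$ ($G{\left(f \right)} = \left(2 f\right)^{2} = 4 f^{2}$)
$l{\left(T,a \right)} = 4 T^{2}$
$k = 48400$ ($k = 4 \left(11 \left(-10\right)\right)^{2} = 4 \left(-110\right)^{2} = 4 \cdot 12100 = 48400$)
$x{\left(L,U \right)} = L + U$
$\frac{32854}{x{\left(84,36 \right)}} + \frac{k}{-28185} = \frac{32854}{84 + 36} + \frac{48400}{-28185} = \frac{32854}{120} + 48400 \left(- \frac{1}{28185}\right) = 32854 \cdot \frac{1}{120} - \frac{9680}{5637} = \frac{16427}{60} - \frac{9680}{5637} = \frac{30672733}{112740}$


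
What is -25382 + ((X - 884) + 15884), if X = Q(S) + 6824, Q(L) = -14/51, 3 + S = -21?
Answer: -181472/51 ≈ -3558.3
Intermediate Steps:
S = -24 (S = -3 - 21 = -24)
Q(L) = -14/51 (Q(L) = -14*1/51 = -14/51)
X = 348010/51 (X = -14/51 + 6824 = 348010/51 ≈ 6823.7)
-25382 + ((X - 884) + 15884) = -25382 + ((348010/51 - 884) + 15884) = -25382 + (302926/51 + 15884) = -25382 + 1113010/51 = -181472/51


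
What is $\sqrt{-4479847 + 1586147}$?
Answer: $10 i \sqrt{28937} \approx 1701.1 i$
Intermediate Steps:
$\sqrt{-4479847 + 1586147} = \sqrt{-2893700} = 10 i \sqrt{28937}$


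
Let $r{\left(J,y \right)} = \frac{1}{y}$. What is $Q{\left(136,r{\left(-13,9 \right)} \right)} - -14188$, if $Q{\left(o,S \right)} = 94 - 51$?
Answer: $14231$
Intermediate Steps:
$Q{\left(o,S \right)} = 43$
$Q{\left(136,r{\left(-13,9 \right)} \right)} - -14188 = 43 - -14188 = 43 + 14188 = 14231$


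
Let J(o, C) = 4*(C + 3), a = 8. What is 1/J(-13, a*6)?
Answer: 1/204 ≈ 0.0049020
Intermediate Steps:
J(o, C) = 12 + 4*C (J(o, C) = 4*(3 + C) = 12 + 4*C)
1/J(-13, a*6) = 1/(12 + 4*(8*6)) = 1/(12 + 4*48) = 1/(12 + 192) = 1/204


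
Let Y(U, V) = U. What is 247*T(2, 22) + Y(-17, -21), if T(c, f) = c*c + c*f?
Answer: 11839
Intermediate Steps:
T(c, f) = c² + c*f
247*T(2, 22) + Y(-17, -21) = 247*(2*(2 + 22)) - 17 = 247*(2*24) - 17 = 247*48 - 17 = 11856 - 17 = 11839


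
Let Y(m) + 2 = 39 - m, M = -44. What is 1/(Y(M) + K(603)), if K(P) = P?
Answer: 1/684 ≈ 0.0014620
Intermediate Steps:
Y(m) = 37 - m (Y(m) = -2 + (39 - m) = 37 - m)
1/(Y(M) + K(603)) = 1/((37 - 1*(-44)) + 603) = 1/((37 + 44) + 603) = 1/(81 + 603) = 1/684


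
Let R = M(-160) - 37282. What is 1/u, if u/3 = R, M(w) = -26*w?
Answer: -1/99366 ≈ -1.0064e-5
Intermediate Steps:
R = -33122 (R = -26*(-160) - 37282 = 4160 - 37282 = -33122)
u = -99366 (u = 3*(-33122) = -99366)
1/u = 1/(-99366) = -1/99366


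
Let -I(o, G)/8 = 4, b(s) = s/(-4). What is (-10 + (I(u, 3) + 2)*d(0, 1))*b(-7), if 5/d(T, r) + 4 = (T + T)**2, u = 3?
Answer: 385/8 ≈ 48.125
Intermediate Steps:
b(s) = -s/4 (b(s) = s*(-1/4) = -s/4)
I(o, G) = -32 (I(o, G) = -8*4 = -32)
d(T, r) = 5/(-4 + 4*T**2) (d(T, r) = 5/(-4 + (T + T)**2) = 5/(-4 + (2*T)**2) = 5/(-4 + 4*T**2))
(-10 + (I(u, 3) + 2)*d(0, 1))*b(-7) = (-10 + (-32 + 2)*(5/(4*(-1 + 0**2))))*(-1/4*(-7)) = (-10 - 75/(2*(-1 + 0)))*(7/4) = (-10 - 75/(2*(-1)))*(7/4) = (-10 - 75*(-1)/2)*(7/4) = (-10 - 30*(-5/4))*(7/4) = (-10 + 75/2)*(7/4) = (55/2)*(7/4) = 385/8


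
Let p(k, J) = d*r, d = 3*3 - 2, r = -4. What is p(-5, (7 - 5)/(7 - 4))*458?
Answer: -12824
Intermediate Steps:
d = 7 (d = 9 - 2 = 7)
p(k, J) = -28 (p(k, J) = 7*(-4) = -28)
p(-5, (7 - 5)/(7 - 4))*458 = -28*458 = -12824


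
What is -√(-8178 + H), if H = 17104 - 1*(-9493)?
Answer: -√18419 ≈ -135.72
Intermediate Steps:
H = 26597 (H = 17104 + 9493 = 26597)
-√(-8178 + H) = -√(-8178 + 26597) = -√18419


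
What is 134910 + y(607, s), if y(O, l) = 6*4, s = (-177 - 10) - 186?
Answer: 134934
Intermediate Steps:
s = -373 (s = -187 - 186 = -373)
y(O, l) = 24
134910 + y(607, s) = 134910 + 24 = 134934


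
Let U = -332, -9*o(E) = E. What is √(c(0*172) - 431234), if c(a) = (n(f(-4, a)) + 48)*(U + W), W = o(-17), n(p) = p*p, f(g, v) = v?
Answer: I*√4023714/3 ≈ 668.64*I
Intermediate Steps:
o(E) = -E/9
n(p) = p²
W = 17/9 (W = -⅑*(-17) = 17/9 ≈ 1.8889)
c(a) = -47536/3 - 2971*a²/9 (c(a) = (a² + 48)*(-332 + 17/9) = (48 + a²)*(-2971/9) = -47536/3 - 2971*a²/9)
√(c(0*172) - 431234) = √((-47536/3 - 2971*(0*172)²/9) - 431234) = √((-47536/3 - 2971/9*0²) - 431234) = √((-47536/3 - 2971/9*0) - 431234) = √((-47536/3 + 0) - 431234) = √(-47536/3 - 431234) = √(-1341238/3) = I*√4023714/3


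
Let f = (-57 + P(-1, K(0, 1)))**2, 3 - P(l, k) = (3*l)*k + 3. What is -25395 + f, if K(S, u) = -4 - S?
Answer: -20634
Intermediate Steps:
P(l, k) = -3*k*l (P(l, k) = 3 - ((3*l)*k + 3) = 3 - (3*k*l + 3) = 3 - (3 + 3*k*l) = 3 + (-3 - 3*k*l) = -3*k*l)
f = 4761 (f = (-57 - 3*(-4 - 1*0)*(-1))**2 = (-57 - 3*(-4 + 0)*(-1))**2 = (-57 - 3*(-4)*(-1))**2 = (-57 - 12)**2 = (-69)**2 = 4761)
-25395 + f = -25395 + 4761 = -20634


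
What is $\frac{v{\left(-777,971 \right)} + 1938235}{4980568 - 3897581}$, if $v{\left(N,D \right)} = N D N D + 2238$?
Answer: $\frac{569222394562}{1082987} \approx 5.256 \cdot 10^{5}$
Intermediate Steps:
$v{\left(N,D \right)} = 2238 + D^{2} N^{2}$ ($v{\left(N,D \right)} = D N N D + 2238 = D N^{2} D + 2238 = D^{2} N^{2} + 2238 = 2238 + D^{2} N^{2}$)
$\frac{v{\left(-777,971 \right)} + 1938235}{4980568 - 3897581} = \frac{\left(2238 + 971^{2} \left(-777\right)^{2}\right) + 1938235}{4980568 - 3897581} = \frac{\left(2238 + 942841 \cdot 603729\right) + 1938235}{1082987} = \left(\left(2238 + 569220454089\right) + 1938235\right) \frac{1}{1082987} = \left(569220456327 + 1938235\right) \frac{1}{1082987} = 569222394562 \cdot \frac{1}{1082987} = \frac{569222394562}{1082987}$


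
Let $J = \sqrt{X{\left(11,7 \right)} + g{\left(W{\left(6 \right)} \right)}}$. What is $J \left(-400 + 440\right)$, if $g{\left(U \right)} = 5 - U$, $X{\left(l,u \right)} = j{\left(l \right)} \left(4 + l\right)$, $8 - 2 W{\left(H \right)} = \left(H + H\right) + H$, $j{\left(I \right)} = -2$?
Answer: $80 i \sqrt{5} \approx 178.89 i$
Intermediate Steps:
$W{\left(H \right)} = 4 - \frac{3 H}{2}$ ($W{\left(H \right)} = 4 - \frac{\left(H + H\right) + H}{2} = 4 - \frac{2 H + H}{2} = 4 - \frac{3 H}{2}$)
$X{\left(l,u \right)} = -8 - 2 l$ ($X{\left(l,u \right)} = - 2 \left(4 + l\right) = -8 - 2 l$)
$J = 2 i \sqrt{5}$ ($J = \sqrt{\left(-8 - 22\right) + \left(5 - \left(4 - 9\right)\right)} = \sqrt{-30 + \left(5 - -5\right)} = \sqrt{-30 + \left(5 + 5\right)} = \sqrt{-30 + 10} = \sqrt{-20} = 2 i \sqrt{5} \approx 4.4721 i$)
$J \left(-400 + 440\right) = 2 i \sqrt{5} \left(-400 + 440\right) = 2 i \sqrt{5} \cdot 40 = 80 i \sqrt{5}$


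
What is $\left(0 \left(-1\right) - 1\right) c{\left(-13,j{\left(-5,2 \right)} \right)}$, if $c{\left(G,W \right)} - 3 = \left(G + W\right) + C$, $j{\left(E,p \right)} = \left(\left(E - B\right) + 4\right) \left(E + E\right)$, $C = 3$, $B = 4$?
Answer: $-43$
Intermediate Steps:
$j{\left(E,p \right)} = 2 E^{2}$ ($j{\left(E,p \right)} = \left(\left(E - 4\right) + 4\right) \left(E + E\right) = \left(\left(E - 4\right) + 4\right) 2 E = \left(\left(-4 + E\right) + 4\right) 2 E = E 2 E = 2 E^{2}$)
$c{\left(G,W \right)} = 6 + G + W$ ($c{\left(G,W \right)} = 3 + \left(\left(G + W\right) + 3\right) = 3 + \left(3 + G + W\right) = 6 + G + W$)
$\left(0 \left(-1\right) - 1\right) c{\left(-13,j{\left(-5,2 \right)} \right)} = \left(0 \left(-1\right) - 1\right) \left(6 - 13 + 2 \left(-5\right)^{2}\right) = \left(0 - 1\right) \left(6 - 13 + 2 \cdot 25\right) = - (6 - 13 + 50) = \left(-1\right) 43 = -43$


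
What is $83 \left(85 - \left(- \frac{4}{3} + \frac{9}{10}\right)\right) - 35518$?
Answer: $- \frac{852811}{30} \approx -28427.0$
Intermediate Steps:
$83 \left(85 - \left(- \frac{4}{3} + \frac{9}{10}\right)\right) - 35518 = 83 \left(85 - - \frac{13}{30}\right) - 35518 = 83 \left(85 + \left(\frac{4}{3} - \frac{9}{10}\right)\right) - 35518 = 83 \left(85 + \frac{13}{30}\right) - 35518 = 83 \cdot \frac{2563}{30} - 35518 = \frac{212729}{30} - 35518 = - \frac{852811}{30}$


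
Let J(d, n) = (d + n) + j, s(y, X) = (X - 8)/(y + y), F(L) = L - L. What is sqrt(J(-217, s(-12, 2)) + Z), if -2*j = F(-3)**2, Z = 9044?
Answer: sqrt(35309)/2 ≈ 93.953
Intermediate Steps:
F(L) = 0
s(y, X) = (-8 + X)/(2*y) (s(y, X) = (-8 + X)/((2*y)) = (-8 + X)*(1/(2*y)) = (-8 + X)/(2*y))
j = 0 (j = -1/2*0**2 = -1/2*0 = 0)
J(d, n) = d + n (J(d, n) = (d + n) + 0 = d + n)
sqrt(J(-217, s(-12, 2)) + Z) = sqrt((-217 + (1/2)*(-8 + 2)/(-12)) + 9044) = sqrt((-217 + (1/2)*(-1/12)*(-6)) + 9044) = sqrt((-217 + 1/4) + 9044) = sqrt(-867/4 + 9044) = sqrt(35309/4) = sqrt(35309)/2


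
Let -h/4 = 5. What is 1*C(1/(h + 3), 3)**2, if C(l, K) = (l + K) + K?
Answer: 10201/289 ≈ 35.298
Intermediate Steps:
h = -20 (h = -4*5 = -20)
C(l, K) = l + 2*K (C(l, K) = (K + l) + K = l + 2*K)
1*C(1/(h + 3), 3)**2 = 1*(1/(-20 + 3) + 2*3)**2 = 1*(1/(-17) + 6)**2 = 1*(-1/17 + 6)**2 = 1*(101/17)**2 = 1*(10201/289) = 10201/289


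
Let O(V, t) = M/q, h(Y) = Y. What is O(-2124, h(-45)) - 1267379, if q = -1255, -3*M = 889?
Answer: -4771681046/3765 ≈ -1.2674e+6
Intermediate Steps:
M = -889/3 (M = -1/3*889 = -889/3 ≈ -296.33)
O(V, t) = 889/3765 (O(V, t) = -889/3/(-1255) = -889/3*(-1/1255) = 889/3765)
O(-2124, h(-45)) - 1267379 = 889/3765 - 1267379 = -4771681046/3765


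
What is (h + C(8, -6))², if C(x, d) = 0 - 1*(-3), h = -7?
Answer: 16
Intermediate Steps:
C(x, d) = 3 (C(x, d) = 0 + 3 = 3)
(h + C(8, -6))² = (-7 + 3)² = (-4)² = 16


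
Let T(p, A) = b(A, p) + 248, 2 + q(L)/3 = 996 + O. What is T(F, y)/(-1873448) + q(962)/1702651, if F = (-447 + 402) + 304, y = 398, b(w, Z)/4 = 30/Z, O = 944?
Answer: 338939713862/103270685082229 ≈ 0.0032821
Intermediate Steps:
b(w, Z) = 120/Z (b(w, Z) = 4*(30/Z) = 120/Z)
q(L) = 5814 (q(L) = -6 + 3*(996 + 944) = -6 + 3*1940 = -6 + 5820 = 5814)
F = 259 (F = -45 + 304 = 259)
T(p, A) = 248 + 120/p (T(p, A) = 120/p + 248 = 248 + 120/p)
T(F, y)/(-1873448) + q(962)/1702651 = (248 + 120/259)/(-1873448) + 5814/1702651 = (248 + 120*(1/259))*(-1/1873448) + 5814*(1/1702651) = (248 + 120/259)*(-1/1873448) + 5814/1702651 = (64352/259)*(-1/1873448) + 5814/1702651 = -8044/60652879 + 5814/1702651 = 338939713862/103270685082229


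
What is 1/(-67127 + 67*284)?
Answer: -1/48099 ≈ -2.0790e-5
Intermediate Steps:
1/(-67127 + 67*284) = 1/(-67127 + 19028) = 1/(-48099) = -1/48099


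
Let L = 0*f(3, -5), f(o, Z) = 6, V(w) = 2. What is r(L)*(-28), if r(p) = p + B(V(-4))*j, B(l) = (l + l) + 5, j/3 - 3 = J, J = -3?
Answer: 0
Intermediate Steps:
j = 0 (j = 9 + 3*(-3) = 9 - 9 = 0)
B(l) = 5 + 2*l (B(l) = 2*l + 5 = 5 + 2*l)
L = 0 (L = 0*6 = 0)
r(p) = p (r(p) = p + (5 + 2*2)*0 = p + (5 + 4)*0 = p + 9*0 = p + 0 = p)
r(L)*(-28) = 0*(-28) = 0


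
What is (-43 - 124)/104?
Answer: -167/104 ≈ -1.6058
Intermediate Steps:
(-43 - 124)/104 = (1/104)*(-167) = -167/104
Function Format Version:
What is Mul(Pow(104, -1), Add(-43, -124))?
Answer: Rational(-167, 104) ≈ -1.6058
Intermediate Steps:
Mul(Pow(104, -1), Add(-43, -124)) = Mul(Rational(1, 104), -167) = Rational(-167, 104)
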